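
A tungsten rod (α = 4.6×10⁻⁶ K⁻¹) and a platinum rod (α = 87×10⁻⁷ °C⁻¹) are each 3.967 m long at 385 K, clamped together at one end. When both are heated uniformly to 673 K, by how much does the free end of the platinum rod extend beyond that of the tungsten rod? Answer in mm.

ΔT = 288 K
tungsten: ΔL = 4.6×10⁻⁶ × 3.967 m × 288 = 5.2555×10⁻³ m = 5.2555 mm
platinum: ΔL = 87×10⁻⁷ × 3.967 m × 288 = 9.9397×10⁻³ m = 9.9397 mm
difference = 9.9397 − 5.2555 = 4.6842 mm

4.68 mm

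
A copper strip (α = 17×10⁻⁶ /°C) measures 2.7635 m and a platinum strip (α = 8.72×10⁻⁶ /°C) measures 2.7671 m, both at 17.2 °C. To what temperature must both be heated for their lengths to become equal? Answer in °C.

T = 174.7 °C

Equal length when α₁L₁ΔT − α₂L₂ΔT = L₂ − L₁ = 3.60×10⁻³ m
α₁L₁ = 4.69795×10⁻⁵, α₂L₂ = 2.4129112×10⁻⁵ → Δ(αL) = 2.2850388×10⁻⁵ m/K
ΔT = 3.60×10⁻³ / 2.2850388×10⁻⁵ = 157.547 K, so T = 17.2 + 157.547 = 174.747 °C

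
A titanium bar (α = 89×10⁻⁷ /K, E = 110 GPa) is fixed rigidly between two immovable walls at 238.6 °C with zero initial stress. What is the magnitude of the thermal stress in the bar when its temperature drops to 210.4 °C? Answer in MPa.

Fully constrained: the free strain ε = αΔT is blocked, so σ = Eε = EαΔT.
|ΔT| = 28.2 K
σ = 110×10⁹ × 89×10⁻⁷ × 28.2 = 2.76×10⁷ Pa

σ = 27.6 MPa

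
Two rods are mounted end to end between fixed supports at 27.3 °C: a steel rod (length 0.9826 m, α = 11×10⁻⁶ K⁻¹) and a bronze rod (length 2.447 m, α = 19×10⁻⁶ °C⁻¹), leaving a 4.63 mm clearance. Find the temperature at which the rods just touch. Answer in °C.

Gap closes when ΔL₁ + ΔL₂ = 4.63 mm = 4.63×10⁻³ m
(α₁L₁ + α₂L₂)ΔT = g
α₁L₁ + α₂L₂ = 11×10⁻⁶×0.9826 + 19×10⁻⁶×2.447 = 5.73016×10⁻⁵ m/K
ΔT = 4.63×10⁻³ / 5.73016×10⁻⁵ = 80.80 K
T = 27.3 + 80.80 = 108.10 °C

T = 108 °C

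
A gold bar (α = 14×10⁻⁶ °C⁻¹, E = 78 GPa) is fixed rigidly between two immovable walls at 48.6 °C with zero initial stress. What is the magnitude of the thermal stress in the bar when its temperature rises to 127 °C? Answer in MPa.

σ = 85.6 MPa

Fully constrained: the free strain ε = αΔT is blocked, so σ = Eε = EαΔT.
|ΔT| = 78.4 K
σ = 78.0×10⁹ × 14×10⁻⁶ × 78.4 = 8.56×10⁷ Pa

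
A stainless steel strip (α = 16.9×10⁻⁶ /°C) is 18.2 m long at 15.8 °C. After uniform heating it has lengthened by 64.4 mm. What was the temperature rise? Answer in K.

ΔT = 209 K

ΔL = αL₀ΔT ⇒ ΔT = ΔL / (αL₀)
ΔT = 64.4×10⁻³ m / (16.9×10⁻⁶ × 18.2 m) = 209.38 K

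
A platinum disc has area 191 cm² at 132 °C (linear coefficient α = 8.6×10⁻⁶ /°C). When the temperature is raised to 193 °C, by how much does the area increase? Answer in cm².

Area coefficient ≈ 2α; |ΔT| = 61 K
ΔA = 2αA₀ΔT = 2(8.6×10⁻⁶)(191)(61) = 0.200 cm²

ΔA = 0.200 cm²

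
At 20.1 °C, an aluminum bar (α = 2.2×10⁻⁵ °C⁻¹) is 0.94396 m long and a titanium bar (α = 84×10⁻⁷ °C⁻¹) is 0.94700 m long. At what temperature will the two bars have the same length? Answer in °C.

Equal length when α₁L₁ΔT − α₂L₂ΔT = L₂ − L₁ = 3.04×10⁻³ m
α₁L₁ = 2.076712×10⁻⁵, α₂L₂ = 7.9548×10⁻⁶ → Δ(αL) = 1.281232×10⁻⁵ m/K
ΔT = 3.04×10⁻³ / 1.281232×10⁻⁵ = 237.272 K, so T = 20.1 + 237.272 = 257.372 °C

T = 257.4 °C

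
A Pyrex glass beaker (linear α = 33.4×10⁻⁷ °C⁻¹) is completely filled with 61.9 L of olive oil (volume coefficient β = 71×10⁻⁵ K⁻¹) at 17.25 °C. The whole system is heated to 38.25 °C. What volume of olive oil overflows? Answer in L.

0.910 L

The beaker also expands: β_container ≈ 3α = 1.002×10⁻⁵ /K
Net overflow = V₀(β_liq − 3α_cont)ΔT
β − 3α = 7.10×10⁻⁴ − 1.002×10⁻⁵ = 6.9998×10⁻⁴ /K; ΔT = 21.00 K
ΔV = 61.9 × 6.9998×10⁻⁴ × 21.00 = 0.910 L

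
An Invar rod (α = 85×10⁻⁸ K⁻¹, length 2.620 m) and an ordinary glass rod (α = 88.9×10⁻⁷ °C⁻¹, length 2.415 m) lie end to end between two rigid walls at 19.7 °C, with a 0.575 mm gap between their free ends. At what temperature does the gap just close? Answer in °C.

T = 44.0 °C

Gap closes when ΔL₁ + ΔL₂ = 0.575 mm = 5.75×10⁻⁴ m
(α₁L₁ + α₂L₂)ΔT = g
α₁L₁ + α₂L₂ = 85×10⁻⁸×2.620 + 88.9×10⁻⁷×2.415 = 2.369635×10⁻⁵ m/K
ΔT = 5.75×10⁻⁴ / 2.369635×10⁻⁵ = 24.265 K
T = 19.7 + 24.265 = 43.965 °C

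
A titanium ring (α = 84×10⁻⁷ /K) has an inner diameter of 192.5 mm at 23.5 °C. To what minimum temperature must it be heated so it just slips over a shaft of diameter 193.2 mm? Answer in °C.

Required Δd = 193.2 − 192.5 = 0.7 mm
Δd = αd₀ΔT ⇒ ΔT = Δd/(αd₀) = 0.7 / (84×10⁻⁷ × 192.5) = 432.90 K
T_min = 23.5 + 432.90 = 456.40 °C

T = 456 °C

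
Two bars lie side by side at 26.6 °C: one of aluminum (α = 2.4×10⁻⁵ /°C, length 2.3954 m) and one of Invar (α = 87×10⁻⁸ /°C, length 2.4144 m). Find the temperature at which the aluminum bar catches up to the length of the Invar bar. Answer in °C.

T = 369.6 °C

L₁(1 + α₁ΔT) = L₂(1 + α₂ΔT) ⇒ ΔT = (L₂ − L₁)/(α₁L₁ − α₂L₂)
L₂ − L₁ = 2.4144 − 2.3954 = 1.90×10⁻² m
α₁L₁ − α₂L₂ = 2.4×10⁻⁵×2.3954 − 87×10⁻⁸×2.4144 = 5.5389072×10⁻⁵ m/K
ΔT = 1.90×10⁻² / 5.5389072×10⁻⁵ = 343.028 K
T = 26.6 + 343.028 = 369.628 °C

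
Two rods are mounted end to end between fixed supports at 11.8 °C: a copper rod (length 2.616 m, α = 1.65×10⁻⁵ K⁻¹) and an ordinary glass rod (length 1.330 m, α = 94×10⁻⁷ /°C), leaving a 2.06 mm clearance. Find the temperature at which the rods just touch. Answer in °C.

T = 48.8 °C

α₁L₁ = 4.3164×10⁻⁵ m/K, α₂L₂ = 1.2502×10⁻⁵ m/K → total 5.5666×10⁻⁵ m/K
ΔT = g/(α₁L₁+α₂L₂) = 2.06×10⁻³ / 5.5666×10⁻⁵ = 37.006 K
T = 11.8 + 37.006 = 48.806 °C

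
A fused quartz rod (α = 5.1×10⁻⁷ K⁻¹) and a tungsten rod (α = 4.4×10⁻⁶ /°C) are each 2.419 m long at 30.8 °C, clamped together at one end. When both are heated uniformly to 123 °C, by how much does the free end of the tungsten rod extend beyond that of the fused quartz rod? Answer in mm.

0.868 mm

ΔT = 92.2 K
fused quartz: ΔL = 5.1×10⁻⁷ × 2.419 m × 92.2 = 1.1375×10⁻⁴ m = 0.11375 mm
tungsten: ΔL = 4.4×10⁻⁶ × 2.419 m × 92.2 = 9.8134×10⁻⁴ m = 0.98134 mm
difference = 0.98134 − 0.11375 = 0.86759 mm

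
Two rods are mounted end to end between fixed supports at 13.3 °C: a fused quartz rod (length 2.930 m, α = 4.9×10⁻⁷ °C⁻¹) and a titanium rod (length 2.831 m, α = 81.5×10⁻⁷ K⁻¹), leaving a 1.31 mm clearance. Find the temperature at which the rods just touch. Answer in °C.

Gap closes when ΔL₁ + ΔL₂ = 1.31 mm = 1.31×10⁻³ m
(α₁L₁ + α₂L₂)ΔT = g
α₁L₁ + α₂L₂ = 4.9×10⁻⁷×2.930 + 81.5×10⁻⁷×2.831 = 2.450835×10⁻⁵ m/K
ΔT = 1.31×10⁻³ / 2.450835×10⁻⁵ = 53.451 K
T = 13.3 + 53.451 = 66.751 °C

T = 66.8 °C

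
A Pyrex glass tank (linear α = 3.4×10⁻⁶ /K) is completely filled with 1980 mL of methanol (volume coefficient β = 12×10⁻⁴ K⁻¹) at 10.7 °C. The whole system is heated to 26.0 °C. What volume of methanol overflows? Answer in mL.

36.0 mL

The tank also expands: β_container ≈ 3α = 1.02×10⁻⁵ /K
Net overflow = V₀(β_liq − 3α_cont)ΔT
β − 3α = 1.20×10⁻³ − 1.02×10⁻⁵ = 1.1898×10⁻³ /K; ΔT = 15.3 K
ΔV = 1980 × 1.1898×10⁻³ × 15.3 = 36.0 mL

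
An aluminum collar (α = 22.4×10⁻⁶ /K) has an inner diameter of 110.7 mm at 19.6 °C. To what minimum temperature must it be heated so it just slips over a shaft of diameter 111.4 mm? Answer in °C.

Required Δd = 111.4 − 110.7 = 0.7 mm
Δd = αd₀ΔT ⇒ ΔT = Δd/(αd₀) = 0.7 / (22.4×10⁻⁶ × 110.7) = 282.29 K
T_min = 19.6 + 282.29 = 301.89 °C

T = 302 °C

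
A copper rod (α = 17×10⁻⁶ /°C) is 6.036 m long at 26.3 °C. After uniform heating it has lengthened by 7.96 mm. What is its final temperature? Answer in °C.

ΔL = αL₀ΔT ⇒ ΔT = ΔL / (αL₀)
ΔT = 7.96×10⁻³ m / (17×10⁻⁶ × 6.036 m) = 77.57 K
T = 26.3 + 77.57 = 103.87 °C

T = 104 °C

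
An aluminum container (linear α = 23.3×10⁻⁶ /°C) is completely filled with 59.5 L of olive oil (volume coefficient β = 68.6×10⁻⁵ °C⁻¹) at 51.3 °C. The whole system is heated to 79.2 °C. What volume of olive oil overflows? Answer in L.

The container also expands: β_container ≈ 3α = 6.99×10⁻⁵ /K
Net overflow = V₀(β_liq − 3α_cont)ΔT
β − 3α = 6.86×10⁻⁴ − 6.99×10⁻⁵ = 6.161×10⁻⁴ /K; ΔT = 27.9 K
ΔV = 59.5 × 6.161×10⁻⁴ × 27.9 = 1.02 L

1.02 L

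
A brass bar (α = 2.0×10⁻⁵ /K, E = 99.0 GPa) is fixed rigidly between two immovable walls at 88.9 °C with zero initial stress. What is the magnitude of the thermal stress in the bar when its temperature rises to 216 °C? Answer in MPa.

σ = 252 MPa

Fully constrained: the free strain ε = αΔT is blocked, so σ = Eε = EαΔT.
|ΔT| = 127.1 K
σ = 99.0×10⁹ × 2.0×10⁻⁵ × 127.1 = 2.52×10⁸ Pa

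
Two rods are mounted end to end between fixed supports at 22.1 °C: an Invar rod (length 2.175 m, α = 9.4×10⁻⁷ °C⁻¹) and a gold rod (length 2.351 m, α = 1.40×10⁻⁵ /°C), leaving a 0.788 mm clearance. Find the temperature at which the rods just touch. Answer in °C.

α₁L₁ = 2.0445×10⁻⁶ m/K, α₂L₂ = 3.2914×10⁻⁵ m/K → total 3.49585×10⁻⁵ m/K
ΔT = g/(α₁L₁+α₂L₂) = 7.88×10⁻⁴ / 3.49585×10⁻⁵ = 22.541 K
T = 22.1 + 22.541 = 44.641 °C

T = 44.6 °C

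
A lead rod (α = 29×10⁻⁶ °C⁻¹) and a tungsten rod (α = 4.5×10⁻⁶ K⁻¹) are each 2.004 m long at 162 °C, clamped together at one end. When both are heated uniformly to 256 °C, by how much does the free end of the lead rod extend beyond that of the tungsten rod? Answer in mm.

ΔT = 94 K
lead: ΔL = 29×10⁻⁶ × 2.004 m × 94 = 5.4629×10⁻³ m = 5.4629 mm
tungsten: ΔL = 4.5×10⁻⁶ × 2.004 m × 94 = 8.4769×10⁻⁴ m = 0.84769 mm
difference = 5.4629 − 0.84769 = 4.61521 mm

4.62 mm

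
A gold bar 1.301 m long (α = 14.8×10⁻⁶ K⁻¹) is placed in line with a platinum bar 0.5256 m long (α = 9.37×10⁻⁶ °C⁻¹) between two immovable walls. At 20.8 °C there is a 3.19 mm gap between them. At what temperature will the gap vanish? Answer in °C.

T = 153 °C

Gap closes when ΔL₁ + ΔL₂ = 3.19 mm = 3.19×10⁻³ m
(α₁L₁ + α₂L₂)ΔT = g
α₁L₁ + α₂L₂ = 14.8×10⁻⁶×1.301 + 9.37×10⁻⁶×0.5256 = 2.4179672×10⁻⁵ m/K
ΔT = 3.19×10⁻³ / 2.4179672×10⁻⁵ = 131.93 K
T = 20.8 + 131.93 = 152.73 °C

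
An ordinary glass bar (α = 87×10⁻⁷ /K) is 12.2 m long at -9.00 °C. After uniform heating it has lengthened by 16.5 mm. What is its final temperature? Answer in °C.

ΔL = αL₀ΔT ⇒ ΔT = ΔL / (αL₀)
ΔT = 16.5×10⁻³ m / (87×10⁻⁷ × 12.2 m) = 155.46 K
T = -9.00 + 155.46 = 146.46 °C

T = 146 °C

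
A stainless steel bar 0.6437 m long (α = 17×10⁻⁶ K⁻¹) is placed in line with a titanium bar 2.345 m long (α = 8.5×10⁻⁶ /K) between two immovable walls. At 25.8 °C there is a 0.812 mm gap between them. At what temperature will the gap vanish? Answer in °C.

T = 52.1 °C

Gap closes when ΔL₁ + ΔL₂ = 0.812 mm = 8.12×10⁻⁴ m
(α₁L₁ + α₂L₂)ΔT = g
α₁L₁ + α₂L₂ = 17×10⁻⁶×0.6437 + 8.5×10⁻⁶×2.345 = 3.08754×10⁻⁵ m/K
ΔT = 8.12×10⁻⁴ / 3.08754×10⁻⁵ = 26.299 K
T = 25.8 + 26.299 = 52.099 °C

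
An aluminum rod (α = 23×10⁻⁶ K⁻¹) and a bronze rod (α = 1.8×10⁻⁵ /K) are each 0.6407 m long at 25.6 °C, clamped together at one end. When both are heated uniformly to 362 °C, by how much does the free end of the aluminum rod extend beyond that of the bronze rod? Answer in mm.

1.08 mm

ΔT = 336.4 K
aluminum: ΔL = 23×10⁻⁶ × 0.6407 m × 336.4 = 4.9572×10⁻³ m = 4.9572 mm
bronze: ΔL = 1.8×10⁻⁵ × 0.6407 m × 336.4 = 3.8796×10⁻³ m = 3.8796 mm
difference = 4.9572 − 3.8796 = 1.0776 mm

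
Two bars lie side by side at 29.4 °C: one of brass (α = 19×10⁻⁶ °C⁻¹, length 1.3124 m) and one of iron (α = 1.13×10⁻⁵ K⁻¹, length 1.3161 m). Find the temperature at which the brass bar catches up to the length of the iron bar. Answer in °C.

Equal length when α₁L₁ΔT − α₂L₂ΔT = L₂ − L₁ = 3.70×10⁻³ m
α₁L₁ = 2.49356×10⁻⁵, α₂L₂ = 1.487193×10⁻⁵ → Δ(αL) = 1.006367×10⁻⁵ m/K
ΔT = 3.70×10⁻³ / 1.006367×10⁻⁵ = 367.659 K, so T = 29.4 + 367.659 = 397.059 °C

T = 397.1 °C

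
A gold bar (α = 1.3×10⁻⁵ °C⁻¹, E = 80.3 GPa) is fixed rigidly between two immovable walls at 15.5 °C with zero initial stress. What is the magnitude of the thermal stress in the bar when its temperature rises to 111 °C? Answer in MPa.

σ = 99.7 MPa

Fully constrained: the free strain ε = αΔT is blocked, so σ = Eε = EαΔT.
|ΔT| = 95.5 K
σ = 80.3×10⁹ × 1.3×10⁻⁵ × 95.5 = 9.97×10⁷ Pa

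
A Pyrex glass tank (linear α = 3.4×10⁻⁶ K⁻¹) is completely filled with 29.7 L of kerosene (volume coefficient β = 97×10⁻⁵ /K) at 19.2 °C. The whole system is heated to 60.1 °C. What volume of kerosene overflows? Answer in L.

The tank also expands: β_container ≈ 3α = 1.02×10⁻⁵ /K
Net overflow = V₀(β_liq − 3α_cont)ΔT
β − 3α = 9.70×10⁻⁴ − 1.02×10⁻⁵ = 9.598×10⁻⁴ /K; ΔT = 40.9 K
ΔV = 29.7 × 9.598×10⁻⁴ × 40.9 = 1.17 L

1.17 L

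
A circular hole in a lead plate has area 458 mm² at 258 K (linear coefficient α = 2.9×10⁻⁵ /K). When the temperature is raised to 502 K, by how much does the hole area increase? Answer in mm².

Area coefficient ≈ 2α; |ΔT| = 244 K
ΔA = 2αA₀ΔT = 2(2.9×10⁻⁵)(458)(244) = 6.48 mm²

ΔA = 6.48 mm²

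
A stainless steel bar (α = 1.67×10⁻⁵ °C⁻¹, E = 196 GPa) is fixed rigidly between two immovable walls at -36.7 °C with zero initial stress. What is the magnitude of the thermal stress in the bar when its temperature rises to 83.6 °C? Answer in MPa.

σ = 394 MPa

Fully constrained: the free strain ε = αΔT is blocked, so σ = Eε = EαΔT.
|ΔT| = 120.3 K
σ = 196×10⁹ × 1.67×10⁻⁵ × 120.3 = 3.94×10⁸ Pa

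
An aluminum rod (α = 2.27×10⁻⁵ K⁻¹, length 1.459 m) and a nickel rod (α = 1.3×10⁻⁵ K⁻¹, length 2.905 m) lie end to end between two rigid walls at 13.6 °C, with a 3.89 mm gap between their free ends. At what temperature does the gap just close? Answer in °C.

T = 68.5 °C

α₁L₁ = 3.31193×10⁻⁵ m/K, α₂L₂ = 3.7765×10⁻⁵ m/K → total 7.08843×10⁻⁵ m/K
ΔT = g/(α₁L₁+α₂L₂) = 3.89×10⁻³ / 7.08843×10⁻⁵ = 54.878 K
T = 13.6 + 54.878 = 68.478 °C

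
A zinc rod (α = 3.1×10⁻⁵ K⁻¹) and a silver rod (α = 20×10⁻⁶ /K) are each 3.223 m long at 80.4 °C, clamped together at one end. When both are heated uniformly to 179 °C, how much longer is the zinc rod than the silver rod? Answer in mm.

ΔT = 98.6 K
zinc: ΔL = 3.1×10⁻⁵ × 3.223 m × 98.6 = 9.8514×10⁻³ m = 9.8514 mm
silver: ΔL = 20×10⁻⁶ × 3.223 m × 98.6 = 6.3558×10⁻³ m = 6.3558 mm
difference = 9.8514 − 6.3558 = 3.4956 mm

3.50 mm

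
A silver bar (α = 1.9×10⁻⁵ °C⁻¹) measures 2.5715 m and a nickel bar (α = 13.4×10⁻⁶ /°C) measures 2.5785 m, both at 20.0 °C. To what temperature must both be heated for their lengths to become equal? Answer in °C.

T = 509.3 °C

L₁(1 + α₁ΔT) = L₂(1 + α₂ΔT) ⇒ ΔT = (L₂ − L₁)/(α₁L₁ − α₂L₂)
L₂ − L₁ = 2.5785 − 2.5715 = 7.00×10⁻³ m
α₁L₁ − α₂L₂ = 1.9×10⁻⁵×2.5715 − 13.4×10⁻⁶×2.5785 = 1.43066×10⁻⁵ m/K
ΔT = 7.00×10⁻³ / 1.43066×10⁻⁵ = 489.285 K
T = 20.0 + 489.285 = 509.285 °C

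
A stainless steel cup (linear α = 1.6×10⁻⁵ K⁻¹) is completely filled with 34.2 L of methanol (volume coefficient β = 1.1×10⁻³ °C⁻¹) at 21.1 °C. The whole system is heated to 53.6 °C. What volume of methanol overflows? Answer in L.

The cup also expands: β_container ≈ 3α = 4.8×10⁻⁵ /K
Net overflow = V₀(β_liq − 3α_cont)ΔT
β − 3α = 1.10×10⁻³ − 4.8×10⁻⁵ = 1.052×10⁻³ /K; ΔT = 32.5 K
ΔV = 34.2 × 1.052×10⁻³ × 32.5 = 1.17 L

1.17 L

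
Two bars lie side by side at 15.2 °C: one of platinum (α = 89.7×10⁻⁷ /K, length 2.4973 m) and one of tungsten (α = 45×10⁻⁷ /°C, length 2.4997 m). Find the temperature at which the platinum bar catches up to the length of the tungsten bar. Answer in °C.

L₁(1 + α₁ΔT) = L₂(1 + α₂ΔT) ⇒ ΔT = (L₂ − L₁)/(α₁L₁ − α₂L₂)
L₂ − L₁ = 2.4997 − 2.4973 = 2.40×10⁻³ m
α₁L₁ − α₂L₂ = 89.7×10⁻⁷×2.4973 − 45×10⁻⁷×2.4997 = 1.1152131×10⁻⁵ m/K
ΔT = 2.40×10⁻³ / 1.1152131×10⁻⁵ = 215.206 K
T = 15.2 + 215.206 = 230.406 °C

T = 230.4 °C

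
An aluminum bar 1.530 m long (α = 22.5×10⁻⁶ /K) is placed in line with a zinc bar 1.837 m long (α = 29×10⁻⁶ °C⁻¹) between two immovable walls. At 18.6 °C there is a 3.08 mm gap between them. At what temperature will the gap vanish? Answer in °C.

T = 53.7 °C

Gap closes when ΔL₁ + ΔL₂ = 3.08 mm = 3.08×10⁻³ m
(α₁L₁ + α₂L₂)ΔT = g
α₁L₁ + α₂L₂ = 22.5×10⁻⁶×1.530 + 29×10⁻⁶×1.837 = 8.7698×10⁻⁵ m/K
ΔT = 3.08×10⁻³ / 8.7698×10⁻⁵ = 35.121 K
T = 18.6 + 35.121 = 53.721 °C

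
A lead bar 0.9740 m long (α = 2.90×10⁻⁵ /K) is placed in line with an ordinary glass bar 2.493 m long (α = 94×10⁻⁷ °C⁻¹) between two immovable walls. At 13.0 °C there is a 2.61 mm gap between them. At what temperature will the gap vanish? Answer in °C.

α₁L₁ = 2.8246×10⁻⁵ m/K, α₂L₂ = 2.34342×10⁻⁵ m/K → total 5.16802×10⁻⁵ m/K
ΔT = g/(α₁L₁+α₂L₂) = 2.61×10⁻³ / 5.16802×10⁻⁵ = 50.503 K
T = 13.0 + 50.503 = 63.503 °C

T = 63.5 °C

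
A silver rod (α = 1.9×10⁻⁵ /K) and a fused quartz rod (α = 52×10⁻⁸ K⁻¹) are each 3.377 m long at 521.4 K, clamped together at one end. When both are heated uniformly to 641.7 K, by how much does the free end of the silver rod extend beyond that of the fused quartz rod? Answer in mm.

ΔT = 120.3 K
silver: ΔL = 1.9×10⁻⁵ × 3.377 m × 120.3 = 7.7188×10⁻³ m = 7.7188 mm
fused quartz: ΔL = 52×10⁻⁸ × 3.377 m × 120.3 = 2.1125×10⁻⁴ m = 0.21125 mm
difference = 7.7188 − 0.21125 = 7.50755 mm

7.51 mm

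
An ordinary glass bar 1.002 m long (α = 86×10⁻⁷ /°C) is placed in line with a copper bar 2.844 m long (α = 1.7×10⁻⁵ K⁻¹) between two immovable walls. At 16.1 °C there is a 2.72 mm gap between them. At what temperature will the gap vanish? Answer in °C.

Gap closes when ΔL₁ + ΔL₂ = 2.72 mm = 2.72×10⁻³ m
(α₁L₁ + α₂L₂)ΔT = g
α₁L₁ + α₂L₂ = 86×10⁻⁷×1.002 + 1.7×10⁻⁵×2.844 = 5.69652×10⁻⁵ m/K
ΔT = 2.72×10⁻³ / 5.69652×10⁻⁵ = 47.748 K
T = 16.1 + 47.748 = 63.848 °C

T = 63.8 °C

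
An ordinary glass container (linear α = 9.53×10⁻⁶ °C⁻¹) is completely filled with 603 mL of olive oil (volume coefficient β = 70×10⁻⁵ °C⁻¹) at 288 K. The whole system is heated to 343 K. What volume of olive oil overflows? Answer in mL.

The container also expands: β_container ≈ 3α = 2.859×10⁻⁵ /K
Net overflow = V₀(β_liq − 3α_cont)ΔT
β − 3α = 7.00×10⁻⁴ − 2.859×10⁻⁵ = 6.7141×10⁻⁴ /K; ΔT = 55 K
ΔV = 603 × 6.7141×10⁻⁴ × 55 = 22.3 mL

22.3 mL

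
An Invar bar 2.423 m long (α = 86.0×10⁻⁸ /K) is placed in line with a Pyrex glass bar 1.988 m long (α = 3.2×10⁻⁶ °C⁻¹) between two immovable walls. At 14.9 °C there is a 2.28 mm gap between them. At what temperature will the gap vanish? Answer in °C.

Gap closes when ΔL₁ + ΔL₂ = 2.28 mm = 2.28×10⁻³ m
(α₁L₁ + α₂L₂)ΔT = g
α₁L₁ + α₂L₂ = 86.0×10⁻⁸×2.423 + 3.2×10⁻⁶×1.988 = 8.44538×10⁻⁶ m/K
ΔT = 2.28×10⁻³ / 8.44538×10⁻⁶ = 269.97 K
T = 14.9 + 269.97 = 284.87 °C

T = 285 °C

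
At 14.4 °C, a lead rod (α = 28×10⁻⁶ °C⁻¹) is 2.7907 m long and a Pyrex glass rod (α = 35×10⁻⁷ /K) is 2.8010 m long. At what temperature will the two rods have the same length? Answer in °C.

Equal length when α₁L₁ΔT − α₂L₂ΔT = L₂ − L₁ = 1.03×10⁻² m
α₁L₁ = 7.81396×10⁻⁵, α₂L₂ = 9.8035×10⁻⁶ → Δ(αL) = 6.83361×10⁻⁵ m/K
ΔT = 1.03×10⁻² / 6.83361×10⁻⁵ = 150.726 K, so T = 14.4 + 150.726 = 165.126 °C

T = 165.1 °C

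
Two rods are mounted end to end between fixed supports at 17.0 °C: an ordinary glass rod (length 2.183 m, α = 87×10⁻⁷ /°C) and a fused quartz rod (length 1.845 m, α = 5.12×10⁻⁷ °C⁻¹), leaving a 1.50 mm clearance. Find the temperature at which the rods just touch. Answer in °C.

T = 92.2 °C

Gap closes when ΔL₁ + ΔL₂ = 1.50 mm = 1.50×10⁻³ m
(α₁L₁ + α₂L₂)ΔT = g
α₁L₁ + α₂L₂ = 87×10⁻⁷×2.183 + 5.12×10⁻⁷×1.845 = 1.993674×10⁻⁵ m/K
ΔT = 1.50×10⁻³ / 1.993674×10⁻⁵ = 75.238 K
T = 17.0 + 75.238 = 92.238 °C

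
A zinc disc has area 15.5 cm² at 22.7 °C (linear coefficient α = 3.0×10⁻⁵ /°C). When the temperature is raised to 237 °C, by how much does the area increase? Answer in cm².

Area coefficient ≈ 2α; |ΔT| = 214.3 K
ΔA = 2αA₀ΔT = 2(3.0×10⁻⁵)(15.5)(214.3) = 0.199 cm²

ΔA = 0.199 cm²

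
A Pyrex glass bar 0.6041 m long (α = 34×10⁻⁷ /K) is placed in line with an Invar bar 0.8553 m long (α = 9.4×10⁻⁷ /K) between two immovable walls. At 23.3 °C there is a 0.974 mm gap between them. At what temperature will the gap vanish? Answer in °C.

α₁L₁ = 2.05394×10⁻⁶ m/K, α₂L₂ = 8.03982×10⁻⁷ m/K → total 2.857922×10⁻⁶ m/K
ΔT = g/(α₁L₁+α₂L₂) = 9.74×10⁻⁴ / 2.857922×10⁻⁶ = 340.81 K
T = 23.3 + 340.81 = 364.11 °C

T = 364 °C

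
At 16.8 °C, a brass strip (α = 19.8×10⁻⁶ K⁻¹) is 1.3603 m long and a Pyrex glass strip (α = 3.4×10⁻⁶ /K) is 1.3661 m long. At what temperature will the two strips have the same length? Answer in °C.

T = 277.0 °C

L₁(1 + α₁ΔT) = L₂(1 + α₂ΔT) ⇒ ΔT = (L₂ − L₁)/(α₁L₁ − α₂L₂)
L₂ − L₁ = 1.3661 − 1.3603 = 5.80×10⁻³ m
α₁L₁ − α₂L₂ = 19.8×10⁻⁶×1.3603 − 3.4×10⁻⁶×1.3661 = 2.22892×10⁻⁵ m/K
ΔT = 5.80×10⁻³ / 2.22892×10⁻⁵ = 260.216 K
T = 16.8 + 260.216 = 277.016 °C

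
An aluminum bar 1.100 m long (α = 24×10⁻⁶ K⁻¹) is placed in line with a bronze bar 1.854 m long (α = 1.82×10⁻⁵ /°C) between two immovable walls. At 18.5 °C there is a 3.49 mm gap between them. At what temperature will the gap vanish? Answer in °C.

T = 76.5 °C

α₁L₁ = 2.640×10⁻⁵ m/K, α₂L₂ = 3.37428×10⁻⁵ m/K → total 6.01428×10⁻⁵ m/K
ΔT = g/(α₁L₁+α₂L₂) = 3.49×10⁻³ / 6.01428×10⁻⁵ = 58.029 K
T = 18.5 + 58.029 = 76.529 °C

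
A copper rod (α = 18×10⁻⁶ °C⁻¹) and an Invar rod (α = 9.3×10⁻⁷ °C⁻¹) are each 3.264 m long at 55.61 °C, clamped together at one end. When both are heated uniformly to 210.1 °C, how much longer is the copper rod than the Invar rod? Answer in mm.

8.61 mm

ΔT = 154.49 K
copper: ΔL = 18×10⁻⁶ × 3.264 m × 154.49 = 9.0766×10⁻³ m = 9.0766 mm
Invar: ΔL = 9.3×10⁻⁷ × 3.264 m × 154.49 = 4.6896×10⁻⁴ m = 0.46896 mm
difference = 9.0766 − 0.46896 = 8.60764 mm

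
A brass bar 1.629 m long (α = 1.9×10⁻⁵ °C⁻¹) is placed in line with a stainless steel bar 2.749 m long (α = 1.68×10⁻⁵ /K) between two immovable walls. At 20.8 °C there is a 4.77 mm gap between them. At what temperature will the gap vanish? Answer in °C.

T = 82.6 °C

α₁L₁ = 3.0951×10⁻⁵ m/K, α₂L₂ = 4.61832×10⁻⁵ m/K → total 7.71342×10⁻⁵ m/K
ΔT = g/(α₁L₁+α₂L₂) = 4.77×10⁻³ / 7.71342×10⁻⁵ = 61.840 K
T = 20.8 + 61.840 = 82.640 °C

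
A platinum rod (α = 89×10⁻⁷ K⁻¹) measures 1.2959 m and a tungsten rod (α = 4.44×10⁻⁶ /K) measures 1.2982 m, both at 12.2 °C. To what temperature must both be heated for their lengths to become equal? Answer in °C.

T = 410.8 °C

Equal length when α₁L₁ΔT − α₂L₂ΔT = L₂ − L₁ = 2.30×10⁻³ m
α₁L₁ = 1.153351×10⁻⁵, α₂L₂ = 5.764008×10⁻⁶ → Δ(αL) = 5.769502×10⁻⁶ m/K
ΔT = 2.30×10⁻³ / 5.769502×10⁻⁶ = 398.648 K, so T = 12.2 + 398.648 = 410.848 °C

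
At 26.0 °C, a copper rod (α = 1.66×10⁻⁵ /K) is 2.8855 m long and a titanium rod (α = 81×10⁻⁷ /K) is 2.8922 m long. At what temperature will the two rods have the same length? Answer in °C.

Equal length when α₁L₁ΔT − α₂L₂ΔT = L₂ − L₁ = 6.70×10⁻³ m
α₁L₁ = 4.78993×10⁻⁵, α₂L₂ = 2.342682×10⁻⁵ → Δ(αL) = 2.447248×10⁻⁵ m/K
ΔT = 6.70×10⁻³ / 2.447248×10⁻⁵ = 273.777 K, so T = 26.0 + 273.777 = 299.777 °C

T = 299.8 °C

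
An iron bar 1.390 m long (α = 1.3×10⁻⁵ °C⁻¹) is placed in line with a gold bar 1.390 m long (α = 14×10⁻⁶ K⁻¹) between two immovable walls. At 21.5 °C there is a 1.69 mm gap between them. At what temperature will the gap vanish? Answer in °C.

Gap closes when ΔL₁ + ΔL₂ = 1.69 mm = 1.69×10⁻³ m
(α₁L₁ + α₂L₂)ΔT = g
α₁L₁ + α₂L₂ = 1.3×10⁻⁵×1.390 + 14×10⁻⁶×1.390 = 3.753×10⁻⁵ m/K
ΔT = 1.69×10⁻³ / 3.753×10⁻⁵ = 45.031 K
T = 21.5 + 45.031 = 66.531 °C

T = 66.5 °C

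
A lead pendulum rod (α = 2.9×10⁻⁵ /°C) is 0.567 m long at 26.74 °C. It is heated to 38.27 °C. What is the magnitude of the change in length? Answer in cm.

ΔL = 0.0190 cm

|ΔT| = |38.27 − 26.74| = 11.53 K
ΔL = αL₀ΔT = (2.9×10⁻⁵)(0.567)(11.53) = 1.90×10⁻⁴ m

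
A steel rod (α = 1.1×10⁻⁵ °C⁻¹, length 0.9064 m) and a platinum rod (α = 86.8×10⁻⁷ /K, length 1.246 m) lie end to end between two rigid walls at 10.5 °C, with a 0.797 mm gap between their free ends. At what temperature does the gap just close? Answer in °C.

Gap closes when ΔL₁ + ΔL₂ = 0.797 mm = 7.97×10⁻⁴ m
(α₁L₁ + α₂L₂)ΔT = g
α₁L₁ + α₂L₂ = 1.1×10⁻⁵×0.9064 + 86.8×10⁻⁷×1.246 = 2.078568×10⁻⁵ m/K
ΔT = 7.97×10⁻⁴ / 2.078568×10⁻⁵ = 38.344 K
T = 10.5 + 38.344 = 48.844 °C

T = 48.8 °C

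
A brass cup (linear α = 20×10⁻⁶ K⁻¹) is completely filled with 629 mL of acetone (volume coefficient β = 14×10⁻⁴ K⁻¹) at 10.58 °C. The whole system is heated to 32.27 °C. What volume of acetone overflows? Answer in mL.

The cup also expands: β_container ≈ 3α = 6.0×10⁻⁵ /K
Net overflow = V₀(β_liq − 3α_cont)ΔT
β − 3α = 1.40×10⁻³ − 6.0×10⁻⁵ = 1.34×10⁻³ /K; ΔT = 21.69 K
ΔV = 629 × 1.34×10⁻³ × 21.69 = 18.3 mL

18.3 mL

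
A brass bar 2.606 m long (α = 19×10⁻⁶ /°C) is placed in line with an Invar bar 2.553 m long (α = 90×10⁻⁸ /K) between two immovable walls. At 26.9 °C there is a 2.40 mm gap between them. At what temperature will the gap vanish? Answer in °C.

Gap closes when ΔL₁ + ΔL₂ = 2.40 mm = 2.40×10⁻³ m
(α₁L₁ + α₂L₂)ΔT = g
α₁L₁ + α₂L₂ = 19×10⁻⁶×2.606 + 90×10⁻⁸×2.553 = 5.18117×10⁻⁵ m/K
ΔT = 2.40×10⁻³ / 5.18117×10⁻⁵ = 46.322 K
T = 26.9 + 46.322 = 73.222 °C

T = 73.2 °C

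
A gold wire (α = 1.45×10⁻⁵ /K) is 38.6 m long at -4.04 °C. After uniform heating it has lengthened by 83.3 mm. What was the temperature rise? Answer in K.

ΔL = αL₀ΔT ⇒ ΔT = ΔL / (αL₀)
ΔT = 83.3×10⁻³ m / (1.45×10⁻⁵ × 38.6 m) = 148.83 K

ΔT = 149 K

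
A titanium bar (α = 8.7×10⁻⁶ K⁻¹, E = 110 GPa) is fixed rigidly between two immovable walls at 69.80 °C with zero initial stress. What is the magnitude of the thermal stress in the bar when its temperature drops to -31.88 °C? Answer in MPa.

Fully constrained: the free strain ε = αΔT is blocked, so σ = Eε = EαΔT.
|ΔT| = 101.68 K
σ = 110×10⁹ × 8.7×10⁻⁶ × 101.68 = 9.73×10⁷ Pa

σ = 97.3 MPa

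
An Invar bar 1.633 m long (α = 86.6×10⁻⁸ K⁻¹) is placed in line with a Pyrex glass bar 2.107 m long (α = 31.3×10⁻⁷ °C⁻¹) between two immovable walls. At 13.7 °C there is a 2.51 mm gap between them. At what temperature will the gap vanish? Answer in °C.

T = 327 °C

α₁L₁ = 1.414178×10⁻⁶ m/K, α₂L₂ = 6.59491×10⁻⁶ m/K → total 8.009088×10⁻⁶ m/K
ΔT = g/(α₁L₁+α₂L₂) = 2.51×10⁻³ / 8.009088×10⁻⁶ = 313.39 K
T = 13.7 + 313.39 = 327.09 °C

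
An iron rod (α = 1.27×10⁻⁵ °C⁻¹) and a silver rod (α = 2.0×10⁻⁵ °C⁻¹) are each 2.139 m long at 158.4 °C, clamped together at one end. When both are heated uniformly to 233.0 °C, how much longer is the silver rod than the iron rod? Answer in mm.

ΔT = 74.6 K
iron: ΔL = 1.27×10⁻⁵ × 2.139 m × 74.6 = 2.0265×10⁻³ m = 2.0265 mm
silver: ΔL = 2.0×10⁻⁵ × 2.139 m × 74.6 = 3.1914×10⁻³ m = 3.1914 mm
difference = 3.1914 − 2.0265 = 1.1649 mm

1.16 mm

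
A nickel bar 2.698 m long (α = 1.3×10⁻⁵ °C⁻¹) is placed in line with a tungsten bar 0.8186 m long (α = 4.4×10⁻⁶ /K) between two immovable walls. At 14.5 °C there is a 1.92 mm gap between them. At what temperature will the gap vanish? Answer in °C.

T = 64.1 °C

α₁L₁ = 3.5074×10⁻⁵ m/K, α₂L₂ = 3.60184×10⁻⁶ m/K → total 3.867584×10⁻⁵ m/K
ΔT = g/(α₁L₁+α₂L₂) = 1.92×10⁻³ / 3.867584×10⁻⁵ = 49.643 K
T = 14.5 + 49.643 = 64.143 °C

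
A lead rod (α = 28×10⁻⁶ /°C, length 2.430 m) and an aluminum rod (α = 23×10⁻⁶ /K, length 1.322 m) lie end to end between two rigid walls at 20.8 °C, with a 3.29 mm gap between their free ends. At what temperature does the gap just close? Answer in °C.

T = 54.2 °C

α₁L₁ = 6.804×10⁻⁵ m/K, α₂L₂ = 3.0406×10⁻⁵ m/K → total 9.8446×10⁻⁵ m/K
ΔT = g/(α₁L₁+α₂L₂) = 3.29×10⁻³ / 9.8446×10⁻⁵ = 33.419 K
T = 20.8 + 33.419 = 54.219 °C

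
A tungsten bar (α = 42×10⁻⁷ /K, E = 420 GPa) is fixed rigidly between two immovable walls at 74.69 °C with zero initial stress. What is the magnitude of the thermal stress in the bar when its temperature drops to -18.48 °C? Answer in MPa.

Fully constrained: the free strain ε = αΔT is blocked, so σ = Eε = EαΔT.
|ΔT| = 93.17 K
σ = 420×10⁹ × 42×10⁻⁷ × 93.17 = 1.64×10⁸ Pa

σ = 164 MPa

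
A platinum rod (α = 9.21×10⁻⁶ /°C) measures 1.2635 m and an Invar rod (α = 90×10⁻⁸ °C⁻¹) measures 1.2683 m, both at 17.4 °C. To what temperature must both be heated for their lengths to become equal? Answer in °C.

L₁(1 + α₁ΔT) = L₂(1 + α₂ΔT) ⇒ ΔT = (L₂ − L₁)/(α₁L₁ − α₂L₂)
L₂ − L₁ = 1.2683 − 1.2635 = 4.80×10⁻³ m
α₁L₁ − α₂L₂ = 9.21×10⁻⁶×1.2635 − 90×10⁻⁸×1.2683 = 1.0495365×10⁻⁵ m/K
ΔT = 4.80×10⁻³ / 1.0495365×10⁻⁵ = 457.345 K
T = 17.4 + 457.345 = 474.745 °C

T = 474.7 °C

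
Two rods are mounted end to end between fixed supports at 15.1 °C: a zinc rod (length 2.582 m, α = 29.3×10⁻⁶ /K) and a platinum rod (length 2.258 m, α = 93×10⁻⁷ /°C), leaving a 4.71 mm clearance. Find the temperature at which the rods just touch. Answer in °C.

α₁L₁ = 7.56526×10⁻⁵ m/K, α₂L₂ = 2.09994×10⁻⁵ m/K → total 9.6652×10⁻⁵ m/K
ΔT = g/(α₁L₁+α₂L₂) = 4.71×10⁻³ / 9.6652×10⁻⁵ = 48.732 K
T = 15.1 + 48.732 = 63.832 °C

T = 63.8 °C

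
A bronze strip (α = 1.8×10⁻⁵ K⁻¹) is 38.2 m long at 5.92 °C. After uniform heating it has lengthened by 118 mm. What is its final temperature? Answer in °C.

T = 178 °C

ΔL = αL₀ΔT ⇒ ΔT = ΔL / (αL₀)
ΔT = 118×10⁻³ m / (1.8×10⁻⁵ × 38.2 m) = 171.61 K
T = 5.92 + 171.61 = 177.53 °C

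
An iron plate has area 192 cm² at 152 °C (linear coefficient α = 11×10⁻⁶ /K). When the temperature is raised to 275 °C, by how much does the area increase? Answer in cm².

Area coefficient ≈ 2α; |ΔT| = 123 K
ΔA = 2αA₀ΔT = 2(11×10⁻⁶)(192)(123) = 0.520 cm²

ΔA = 0.520 cm²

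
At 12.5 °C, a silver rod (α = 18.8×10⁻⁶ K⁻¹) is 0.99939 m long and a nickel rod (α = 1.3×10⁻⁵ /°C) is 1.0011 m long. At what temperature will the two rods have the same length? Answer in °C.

Equal length when α₁L₁ΔT − α₂L₂ΔT = L₂ − L₁ = 1.71×10⁻³ m
α₁L₁ = 1.8788532×10⁻⁵, α₂L₂ = 1.30143×10⁻⁵ → Δ(αL) = 5.774232×10⁻⁶ m/K
ΔT = 1.71×10⁻³ / 5.774232×10⁻⁶ = 296.143 K, so T = 12.5 + 296.143 = 308.643 °C

T = 308.6 °C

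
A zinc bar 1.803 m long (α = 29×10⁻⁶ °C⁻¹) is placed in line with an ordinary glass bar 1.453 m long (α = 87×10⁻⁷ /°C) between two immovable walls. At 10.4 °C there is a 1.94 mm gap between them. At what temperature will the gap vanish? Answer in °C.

Gap closes when ΔL₁ + ΔL₂ = 1.94 mm = 1.94×10⁻³ m
(α₁L₁ + α₂L₂)ΔT = g
α₁L₁ + α₂L₂ = 29×10⁻⁶×1.803 + 87×10⁻⁷×1.453 = 6.49281×10⁻⁵ m/K
ΔT = 1.94×10⁻³ / 6.49281×10⁻⁵ = 29.879 K
T = 10.4 + 29.879 = 40.279 °C

T = 40.3 °C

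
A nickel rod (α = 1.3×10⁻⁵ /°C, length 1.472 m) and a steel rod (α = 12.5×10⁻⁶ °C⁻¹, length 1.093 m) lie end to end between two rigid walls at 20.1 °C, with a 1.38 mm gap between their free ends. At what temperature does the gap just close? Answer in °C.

α₁L₁ = 1.9136×10⁻⁵ m/K, α₂L₂ = 1.36625×10⁻⁵ m/K → total 3.27985×10⁻⁵ m/K
ΔT = g/(α₁L₁+α₂L₂) = 1.38×10⁻³ / 3.27985×10⁻⁵ = 42.075 K
T = 20.1 + 42.075 = 62.175 °C

T = 62.2 °C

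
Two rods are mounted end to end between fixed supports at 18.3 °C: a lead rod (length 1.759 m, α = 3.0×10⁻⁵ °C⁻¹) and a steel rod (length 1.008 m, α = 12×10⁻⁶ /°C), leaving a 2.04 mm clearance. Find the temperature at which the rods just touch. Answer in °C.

Gap closes when ΔL₁ + ΔL₂ = 2.04 mm = 2.04×10⁻³ m
(α₁L₁ + α₂L₂)ΔT = g
α₁L₁ + α₂L₂ = 3.0×10⁻⁵×1.759 + 12×10⁻⁶×1.008 = 6.4866×10⁻⁵ m/K
ΔT = 2.04×10⁻³ / 6.4866×10⁻⁵ = 31.449 K
T = 18.3 + 31.449 = 49.749 °C

T = 49.7 °C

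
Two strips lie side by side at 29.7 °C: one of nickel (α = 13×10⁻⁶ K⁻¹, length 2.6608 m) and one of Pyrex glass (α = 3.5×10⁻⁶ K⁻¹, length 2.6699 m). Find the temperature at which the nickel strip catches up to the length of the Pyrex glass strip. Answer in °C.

L₁(1 + α₁ΔT) = L₂(1 + α₂ΔT) ⇒ ΔT = (L₂ − L₁)/(α₁L₁ − α₂L₂)
L₂ − L₁ = 2.6699 − 2.6608 = 9.10×10⁻³ m
α₁L₁ − α₂L₂ = 13×10⁻⁶×2.6608 − 3.5×10⁻⁶×2.6699 = 2.524575×10⁻⁵ m/K
ΔT = 9.10×10⁻³ / 2.524575×10⁻⁵ = 360.457 K
T = 29.7 + 360.457 = 390.157 °C

T = 390.2 °C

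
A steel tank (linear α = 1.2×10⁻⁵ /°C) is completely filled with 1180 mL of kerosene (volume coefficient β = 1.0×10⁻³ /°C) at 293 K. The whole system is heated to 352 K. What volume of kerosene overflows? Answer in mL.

The tank also expands: β_container ≈ 3α = 3.6×10⁻⁵ /K
Net overflow = V₀(β_liq − 3α_cont)ΔT
β − 3α = 1.00×10⁻³ − 3.6×10⁻⁵ = 9.64×10⁻⁴ /K; ΔT = 59 K
ΔV = 1180 × 9.64×10⁻⁴ × 59 = 67.1 mL

67.1 mL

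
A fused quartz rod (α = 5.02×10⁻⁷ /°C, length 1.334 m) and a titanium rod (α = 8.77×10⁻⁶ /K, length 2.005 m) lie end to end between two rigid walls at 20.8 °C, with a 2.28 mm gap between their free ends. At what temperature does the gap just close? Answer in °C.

T = 146 °C

Gap closes when ΔL₁ + ΔL₂ = 2.28 mm = 2.28×10⁻³ m
(α₁L₁ + α₂L₂)ΔT = g
α₁L₁ + α₂L₂ = 5.02×10⁻⁷×1.334 + 8.77×10⁻⁶×2.005 = 1.8253518×10⁻⁵ m/K
ΔT = 2.28×10⁻³ / 1.8253518×10⁻⁵ = 124.91 K
T = 20.8 + 124.91 = 145.71 °C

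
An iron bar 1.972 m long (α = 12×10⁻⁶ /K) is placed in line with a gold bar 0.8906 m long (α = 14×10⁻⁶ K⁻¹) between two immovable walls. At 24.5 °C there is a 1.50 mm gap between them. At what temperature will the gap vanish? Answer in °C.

Gap closes when ΔL₁ + ΔL₂ = 1.50 mm = 1.50×10⁻³ m
(α₁L₁ + α₂L₂)ΔT = g
α₁L₁ + α₂L₂ = 12×10⁻⁶×1.972 + 14×10⁻⁶×0.8906 = 3.61324×10⁻⁵ m/K
ΔT = 1.50×10⁻³ / 3.61324×10⁻⁵ = 41.514 K
T = 24.5 + 41.514 = 66.014 °C

T = 66.0 °C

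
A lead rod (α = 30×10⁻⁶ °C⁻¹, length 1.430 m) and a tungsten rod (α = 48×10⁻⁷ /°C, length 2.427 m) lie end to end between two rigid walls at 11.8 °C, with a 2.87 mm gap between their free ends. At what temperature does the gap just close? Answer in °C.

Gap closes when ΔL₁ + ΔL₂ = 2.87 mm = 2.87×10⁻³ m
(α₁L₁ + α₂L₂)ΔT = g
α₁L₁ + α₂L₂ = 30×10⁻⁶×1.430 + 48×10⁻⁷×2.427 = 5.45496×10⁻⁵ m/K
ΔT = 2.87×10⁻³ / 5.45496×10⁻⁵ = 52.613 K
T = 11.8 + 52.613 = 64.413 °C

T = 64.4 °C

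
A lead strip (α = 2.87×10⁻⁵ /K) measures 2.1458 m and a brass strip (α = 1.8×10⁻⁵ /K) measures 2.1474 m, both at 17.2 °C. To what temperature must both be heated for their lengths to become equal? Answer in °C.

L₁(1 + α₁ΔT) = L₂(1 + α₂ΔT) ⇒ ΔT = (L₂ − L₁)/(α₁L₁ − α₂L₂)
L₂ − L₁ = 2.1474 − 2.1458 = 1.60×10⁻³ m
α₁L₁ − α₂L₂ = 2.87×10⁻⁵×2.1458 − 1.8×10⁻⁵×2.1474 = 2.293126×10⁻⁵ m/K
ΔT = 1.60×10⁻³ / 2.293126×10⁻⁵ = 69.7737 K
T = 17.2 + 69.7737 = 86.9737 °C

T = 86.97 °C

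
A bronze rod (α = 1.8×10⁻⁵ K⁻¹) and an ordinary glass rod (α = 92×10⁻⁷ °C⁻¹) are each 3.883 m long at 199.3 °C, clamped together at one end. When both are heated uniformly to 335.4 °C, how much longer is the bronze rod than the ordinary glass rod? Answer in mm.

4.65 mm

ΔT = 136.1 K
bronze: ΔL = 1.8×10⁻⁵ × 3.883 m × 136.1 = 9.5126×10⁻³ m = 9.5126 mm
ordinary glass: ΔL = 92×10⁻⁷ × 3.883 m × 136.1 = 4.8620×10⁻³ m = 4.8620 mm
difference = 9.5126 − 4.8620 = 4.6506 mm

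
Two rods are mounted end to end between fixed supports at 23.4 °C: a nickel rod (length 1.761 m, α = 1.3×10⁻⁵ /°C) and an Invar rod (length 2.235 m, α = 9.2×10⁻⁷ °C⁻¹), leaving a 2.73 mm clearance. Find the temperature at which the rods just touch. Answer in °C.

α₁L₁ = 2.2893×10⁻⁵ m/K, α₂L₂ = 2.0562×10⁻⁶ m/K → total 2.49492×10⁻⁵ m/K
ΔT = g/(α₁L₁+α₂L₂) = 2.73×10⁻³ / 2.49492×10⁻⁵ = 109.42 K
T = 23.4 + 109.42 = 132.82 °C

T = 133 °C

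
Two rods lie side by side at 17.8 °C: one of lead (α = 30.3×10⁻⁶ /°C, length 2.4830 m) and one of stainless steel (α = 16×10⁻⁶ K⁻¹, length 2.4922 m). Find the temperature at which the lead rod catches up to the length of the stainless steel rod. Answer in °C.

T = 278.0 °C

L₁(1 + α₁ΔT) = L₂(1 + α₂ΔT) ⇒ ΔT = (L₂ − L₁)/(α₁L₁ − α₂L₂)
L₂ − L₁ = 2.4922 − 2.4830 = 9.20×10⁻³ m
α₁L₁ − α₂L₂ = 30.3×10⁻⁶×2.4830 − 16×10⁻⁶×2.4922 = 3.53597×10⁻⁵ m/K
ΔT = 9.20×10⁻³ / 3.53597×10⁻⁵ = 260.183 K
T = 17.8 + 260.183 = 277.983 °C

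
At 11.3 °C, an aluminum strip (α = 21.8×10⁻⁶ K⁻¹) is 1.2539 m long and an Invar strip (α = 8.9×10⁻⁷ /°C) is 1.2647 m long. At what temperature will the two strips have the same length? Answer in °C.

T = 423.4 °C

L₁(1 + α₁ΔT) = L₂(1 + α₂ΔT) ⇒ ΔT = (L₂ − L₁)/(α₁L₁ − α₂L₂)
L₂ − L₁ = 1.2647 − 1.2539 = 1.08×10⁻² m
α₁L₁ − α₂L₂ = 21.8×10⁻⁶×1.2539 − 8.9×10⁻⁷×1.2647 = 2.6209437×10⁻⁵ m/K
ΔT = 1.08×10⁻² / 2.6209437×10⁻⁵ = 412.065 K
T = 11.3 + 412.065 = 423.365 °C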